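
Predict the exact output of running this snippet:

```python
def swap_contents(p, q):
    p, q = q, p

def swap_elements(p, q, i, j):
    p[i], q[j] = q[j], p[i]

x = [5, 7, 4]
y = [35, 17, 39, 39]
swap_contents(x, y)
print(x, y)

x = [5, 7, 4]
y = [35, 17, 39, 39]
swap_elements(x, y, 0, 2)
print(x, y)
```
[5, 7, 4] [35, 17, 39, 39]
[39, 7, 4] [35, 17, 5, 39]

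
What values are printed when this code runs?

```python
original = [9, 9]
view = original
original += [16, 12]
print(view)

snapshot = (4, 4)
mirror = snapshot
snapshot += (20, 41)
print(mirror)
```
[9, 9, 16, 12]
(4, 4)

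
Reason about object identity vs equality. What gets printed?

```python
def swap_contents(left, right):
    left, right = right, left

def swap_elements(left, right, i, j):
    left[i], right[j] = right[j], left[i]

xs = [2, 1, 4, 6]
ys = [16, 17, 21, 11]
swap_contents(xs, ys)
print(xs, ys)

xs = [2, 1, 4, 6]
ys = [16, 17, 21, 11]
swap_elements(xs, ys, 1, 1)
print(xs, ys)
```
[2, 1, 4, 6] [16, 17, 21, 11]
[2, 17, 4, 6] [16, 1, 21, 11]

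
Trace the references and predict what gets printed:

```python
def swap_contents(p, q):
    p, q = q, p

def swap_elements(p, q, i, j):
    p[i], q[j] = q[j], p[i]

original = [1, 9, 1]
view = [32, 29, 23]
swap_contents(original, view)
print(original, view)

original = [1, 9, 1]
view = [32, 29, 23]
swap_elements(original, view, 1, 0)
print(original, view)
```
[1, 9, 1] [32, 29, 23]
[1, 32, 1] [9, 29, 23]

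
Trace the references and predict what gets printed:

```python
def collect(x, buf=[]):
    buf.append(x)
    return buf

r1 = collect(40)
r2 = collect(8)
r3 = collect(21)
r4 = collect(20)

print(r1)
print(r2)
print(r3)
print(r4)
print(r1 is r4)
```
[40, 8, 21, 20]
[40, 8, 21, 20]
[40, 8, 21, 20]
[40, 8, 21, 20]
True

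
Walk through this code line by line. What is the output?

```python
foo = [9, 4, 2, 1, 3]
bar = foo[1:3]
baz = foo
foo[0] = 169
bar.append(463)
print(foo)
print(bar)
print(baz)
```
[169, 4, 2, 1, 3]
[4, 2, 463]
[169, 4, 2, 1, 3]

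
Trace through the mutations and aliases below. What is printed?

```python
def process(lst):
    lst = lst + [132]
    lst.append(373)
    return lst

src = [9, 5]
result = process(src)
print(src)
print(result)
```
[9, 5]
[9, 5, 132, 373]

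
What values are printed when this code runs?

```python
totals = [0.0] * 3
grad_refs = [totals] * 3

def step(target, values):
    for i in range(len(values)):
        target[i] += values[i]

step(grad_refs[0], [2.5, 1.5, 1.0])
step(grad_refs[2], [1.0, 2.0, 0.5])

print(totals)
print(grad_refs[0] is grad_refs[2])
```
[3.5, 3.5, 1.5]
True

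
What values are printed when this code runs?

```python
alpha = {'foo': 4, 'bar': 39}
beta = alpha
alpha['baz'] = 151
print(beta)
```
{'foo': 4, 'bar': 39, 'baz': 151}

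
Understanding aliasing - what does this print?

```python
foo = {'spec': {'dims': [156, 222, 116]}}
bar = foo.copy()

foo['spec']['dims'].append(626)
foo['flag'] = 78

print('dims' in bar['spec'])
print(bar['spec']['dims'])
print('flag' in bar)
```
True
[156, 222, 116, 626]
False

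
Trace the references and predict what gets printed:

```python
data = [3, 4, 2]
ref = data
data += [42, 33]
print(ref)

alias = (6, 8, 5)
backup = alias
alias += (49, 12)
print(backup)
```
[3, 4, 2, 42, 33]
(6, 8, 5)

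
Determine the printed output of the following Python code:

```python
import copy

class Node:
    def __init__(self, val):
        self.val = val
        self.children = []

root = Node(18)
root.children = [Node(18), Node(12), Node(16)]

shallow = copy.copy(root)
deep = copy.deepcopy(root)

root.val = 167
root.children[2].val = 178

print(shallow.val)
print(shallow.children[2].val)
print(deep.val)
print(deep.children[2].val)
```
18
178
18
16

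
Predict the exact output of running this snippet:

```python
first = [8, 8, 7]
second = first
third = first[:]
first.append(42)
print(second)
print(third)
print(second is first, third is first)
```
[8, 8, 7, 42]
[8, 8, 7]
True False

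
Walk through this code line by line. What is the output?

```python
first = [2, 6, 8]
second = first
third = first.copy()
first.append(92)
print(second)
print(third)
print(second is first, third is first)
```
[2, 6, 8, 92]
[2, 6, 8]
True False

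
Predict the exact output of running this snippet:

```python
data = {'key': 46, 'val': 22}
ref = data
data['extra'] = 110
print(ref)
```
{'key': 46, 'val': 22, 'extra': 110}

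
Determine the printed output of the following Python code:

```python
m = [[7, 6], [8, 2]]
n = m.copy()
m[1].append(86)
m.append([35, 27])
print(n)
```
[[7, 6], [8, 2, 86]]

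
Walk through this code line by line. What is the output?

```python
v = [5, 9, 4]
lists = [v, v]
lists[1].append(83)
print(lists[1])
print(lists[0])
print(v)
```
[5, 9, 4, 83]
[5, 9, 4, 83]
[5, 9, 4, 83]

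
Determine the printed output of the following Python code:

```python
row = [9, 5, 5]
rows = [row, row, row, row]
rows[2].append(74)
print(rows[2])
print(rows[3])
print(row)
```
[9, 5, 5, 74]
[9, 5, 5, 74]
[9, 5, 5, 74]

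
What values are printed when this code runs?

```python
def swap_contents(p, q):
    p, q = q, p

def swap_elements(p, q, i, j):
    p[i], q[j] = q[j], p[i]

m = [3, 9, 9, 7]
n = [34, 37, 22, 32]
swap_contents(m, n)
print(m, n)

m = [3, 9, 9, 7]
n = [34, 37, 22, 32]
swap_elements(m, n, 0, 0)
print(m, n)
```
[3, 9, 9, 7] [34, 37, 22, 32]
[34, 9, 9, 7] [3, 37, 22, 32]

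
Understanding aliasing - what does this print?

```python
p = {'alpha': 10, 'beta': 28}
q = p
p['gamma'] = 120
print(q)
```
{'alpha': 10, 'beta': 28, 'gamma': 120}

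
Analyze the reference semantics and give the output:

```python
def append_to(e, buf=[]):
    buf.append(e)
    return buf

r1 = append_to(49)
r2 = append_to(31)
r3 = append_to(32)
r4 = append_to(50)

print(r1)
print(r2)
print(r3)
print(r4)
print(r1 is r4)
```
[49, 31, 32, 50]
[49, 31, 32, 50]
[49, 31, 32, 50]
[49, 31, 32, 50]
True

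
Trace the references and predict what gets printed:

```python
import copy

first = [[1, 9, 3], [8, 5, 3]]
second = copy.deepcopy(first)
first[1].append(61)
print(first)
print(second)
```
[[1, 9, 3], [8, 5, 3, 61]]
[[1, 9, 3], [8, 5, 3]]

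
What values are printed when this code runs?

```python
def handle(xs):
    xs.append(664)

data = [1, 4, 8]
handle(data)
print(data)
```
[1, 4, 8, 664]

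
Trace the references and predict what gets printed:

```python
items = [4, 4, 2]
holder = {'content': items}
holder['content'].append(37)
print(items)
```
[4, 4, 2, 37]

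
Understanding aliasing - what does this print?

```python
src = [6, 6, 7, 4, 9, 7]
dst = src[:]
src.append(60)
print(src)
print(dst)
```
[6, 6, 7, 4, 9, 7, 60]
[6, 6, 7, 4, 9, 7]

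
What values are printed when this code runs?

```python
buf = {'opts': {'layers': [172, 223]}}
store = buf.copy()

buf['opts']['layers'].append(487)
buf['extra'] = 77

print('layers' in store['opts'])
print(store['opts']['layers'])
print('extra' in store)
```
True
[172, 223, 487]
False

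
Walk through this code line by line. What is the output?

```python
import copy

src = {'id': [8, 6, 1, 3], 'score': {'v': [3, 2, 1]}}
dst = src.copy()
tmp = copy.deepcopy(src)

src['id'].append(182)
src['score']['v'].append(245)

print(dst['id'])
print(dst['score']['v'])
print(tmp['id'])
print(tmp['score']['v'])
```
[8, 6, 1, 3, 182]
[3, 2, 1, 245]
[8, 6, 1, 3]
[3, 2, 1]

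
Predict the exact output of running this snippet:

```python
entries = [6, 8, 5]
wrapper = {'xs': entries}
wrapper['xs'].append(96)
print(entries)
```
[6, 8, 5, 96]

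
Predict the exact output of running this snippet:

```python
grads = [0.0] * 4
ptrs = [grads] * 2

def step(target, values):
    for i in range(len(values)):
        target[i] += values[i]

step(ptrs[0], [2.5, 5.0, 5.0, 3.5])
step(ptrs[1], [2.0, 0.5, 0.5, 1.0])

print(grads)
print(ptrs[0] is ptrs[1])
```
[4.5, 5.5, 5.5, 4.5]
True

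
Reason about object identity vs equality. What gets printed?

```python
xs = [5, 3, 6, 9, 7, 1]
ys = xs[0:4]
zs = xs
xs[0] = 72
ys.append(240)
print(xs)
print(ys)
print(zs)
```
[72, 3, 6, 9, 7, 1]
[5, 3, 6, 9, 240]
[72, 3, 6, 9, 7, 1]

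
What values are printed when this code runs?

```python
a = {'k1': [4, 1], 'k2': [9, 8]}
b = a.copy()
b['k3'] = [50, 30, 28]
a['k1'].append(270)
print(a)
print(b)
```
{'k1': [4, 1, 270], 'k2': [9, 8]}
{'k1': [4, 1, 270], 'k2': [9, 8], 'k3': [50, 30, 28]}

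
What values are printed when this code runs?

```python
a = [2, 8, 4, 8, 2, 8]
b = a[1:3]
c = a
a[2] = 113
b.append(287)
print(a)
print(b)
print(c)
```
[2, 8, 113, 8, 2, 8]
[8, 4, 287]
[2, 8, 113, 8, 2, 8]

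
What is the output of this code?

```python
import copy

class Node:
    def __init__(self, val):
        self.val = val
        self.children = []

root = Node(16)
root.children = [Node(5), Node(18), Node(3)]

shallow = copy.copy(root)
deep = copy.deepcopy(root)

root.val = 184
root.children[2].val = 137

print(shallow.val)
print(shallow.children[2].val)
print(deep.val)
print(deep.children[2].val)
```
16
137
16
3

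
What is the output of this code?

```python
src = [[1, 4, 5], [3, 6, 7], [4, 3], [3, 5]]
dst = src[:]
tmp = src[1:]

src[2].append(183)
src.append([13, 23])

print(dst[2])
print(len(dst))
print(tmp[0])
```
[4, 3, 183]
4
[3, 6, 7]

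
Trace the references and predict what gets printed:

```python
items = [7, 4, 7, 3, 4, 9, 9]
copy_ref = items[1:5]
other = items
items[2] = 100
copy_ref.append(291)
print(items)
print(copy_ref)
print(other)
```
[7, 4, 100, 3, 4, 9, 9]
[4, 7, 3, 4, 291]
[7, 4, 100, 3, 4, 9, 9]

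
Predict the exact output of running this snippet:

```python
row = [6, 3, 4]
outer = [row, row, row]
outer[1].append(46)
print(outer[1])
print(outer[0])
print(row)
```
[6, 3, 4, 46]
[6, 3, 4, 46]
[6, 3, 4, 46]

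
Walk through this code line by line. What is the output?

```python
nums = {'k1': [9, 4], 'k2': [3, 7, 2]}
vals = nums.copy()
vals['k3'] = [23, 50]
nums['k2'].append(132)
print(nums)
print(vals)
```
{'k1': [9, 4], 'k2': [3, 7, 2, 132]}
{'k1': [9, 4], 'k2': [3, 7, 2, 132], 'k3': [23, 50]}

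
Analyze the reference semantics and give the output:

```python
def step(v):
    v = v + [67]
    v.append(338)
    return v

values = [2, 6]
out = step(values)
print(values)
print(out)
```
[2, 6]
[2, 6, 67, 338]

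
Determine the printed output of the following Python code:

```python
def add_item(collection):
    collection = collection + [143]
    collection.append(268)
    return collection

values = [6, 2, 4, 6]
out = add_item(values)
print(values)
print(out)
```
[6, 2, 4, 6]
[6, 2, 4, 6, 143, 268]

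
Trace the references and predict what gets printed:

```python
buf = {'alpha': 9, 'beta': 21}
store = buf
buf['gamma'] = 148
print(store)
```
{'alpha': 9, 'beta': 21, 'gamma': 148}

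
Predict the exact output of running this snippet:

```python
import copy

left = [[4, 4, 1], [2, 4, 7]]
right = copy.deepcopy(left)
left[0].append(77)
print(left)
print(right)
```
[[4, 4, 1, 77], [2, 4, 7]]
[[4, 4, 1], [2, 4, 7]]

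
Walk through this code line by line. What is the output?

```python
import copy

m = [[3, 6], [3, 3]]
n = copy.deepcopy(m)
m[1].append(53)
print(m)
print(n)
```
[[3, 6], [3, 3, 53]]
[[3, 6], [3, 3]]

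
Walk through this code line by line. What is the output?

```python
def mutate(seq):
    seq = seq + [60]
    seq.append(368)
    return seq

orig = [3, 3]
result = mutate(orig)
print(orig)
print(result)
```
[3, 3]
[3, 3, 60, 368]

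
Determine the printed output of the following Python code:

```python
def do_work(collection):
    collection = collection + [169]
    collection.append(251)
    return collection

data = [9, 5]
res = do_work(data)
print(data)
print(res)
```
[9, 5]
[9, 5, 169, 251]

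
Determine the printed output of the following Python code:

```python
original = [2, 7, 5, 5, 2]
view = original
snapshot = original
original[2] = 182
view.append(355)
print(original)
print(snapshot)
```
[2, 7, 182, 5, 2, 355]
[2, 7, 182, 5, 2, 355]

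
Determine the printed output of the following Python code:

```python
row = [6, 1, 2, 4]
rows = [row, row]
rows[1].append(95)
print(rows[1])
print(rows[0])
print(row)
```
[6, 1, 2, 4, 95]
[6, 1, 2, 4, 95]
[6, 1, 2, 4, 95]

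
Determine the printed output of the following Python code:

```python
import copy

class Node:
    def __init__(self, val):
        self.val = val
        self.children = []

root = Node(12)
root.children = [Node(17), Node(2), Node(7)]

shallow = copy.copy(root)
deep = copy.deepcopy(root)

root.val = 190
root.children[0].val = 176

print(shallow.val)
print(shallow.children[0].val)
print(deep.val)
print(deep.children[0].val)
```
12
176
12
17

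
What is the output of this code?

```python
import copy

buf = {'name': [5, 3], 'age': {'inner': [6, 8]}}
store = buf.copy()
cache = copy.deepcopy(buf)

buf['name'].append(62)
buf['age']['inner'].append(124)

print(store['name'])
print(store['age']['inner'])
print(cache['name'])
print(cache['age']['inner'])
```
[5, 3, 62]
[6, 8, 124]
[5, 3]
[6, 8]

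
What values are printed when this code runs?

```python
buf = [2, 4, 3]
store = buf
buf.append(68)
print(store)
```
[2, 4, 3, 68]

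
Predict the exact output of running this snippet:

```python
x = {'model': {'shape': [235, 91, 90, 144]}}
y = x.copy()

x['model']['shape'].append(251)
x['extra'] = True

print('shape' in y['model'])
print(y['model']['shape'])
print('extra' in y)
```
True
[235, 91, 90, 144, 251]
False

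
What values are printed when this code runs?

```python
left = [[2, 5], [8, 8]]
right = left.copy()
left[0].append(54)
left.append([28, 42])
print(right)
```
[[2, 5, 54], [8, 8]]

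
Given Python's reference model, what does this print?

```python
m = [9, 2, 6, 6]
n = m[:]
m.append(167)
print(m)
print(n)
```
[9, 2, 6, 6, 167]
[9, 2, 6, 6]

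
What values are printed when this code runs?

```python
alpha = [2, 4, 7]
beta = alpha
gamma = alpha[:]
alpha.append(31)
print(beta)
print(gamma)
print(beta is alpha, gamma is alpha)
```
[2, 4, 7, 31]
[2, 4, 7]
True False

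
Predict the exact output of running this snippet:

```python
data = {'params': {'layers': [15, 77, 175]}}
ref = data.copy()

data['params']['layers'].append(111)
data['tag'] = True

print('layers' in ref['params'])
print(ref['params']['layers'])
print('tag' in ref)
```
True
[15, 77, 175, 111]
False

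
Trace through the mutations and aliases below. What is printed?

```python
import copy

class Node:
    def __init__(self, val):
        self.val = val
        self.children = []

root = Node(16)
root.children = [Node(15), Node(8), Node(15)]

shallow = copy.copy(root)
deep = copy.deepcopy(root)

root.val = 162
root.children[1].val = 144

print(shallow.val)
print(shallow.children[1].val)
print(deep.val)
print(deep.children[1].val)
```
16
144
16
8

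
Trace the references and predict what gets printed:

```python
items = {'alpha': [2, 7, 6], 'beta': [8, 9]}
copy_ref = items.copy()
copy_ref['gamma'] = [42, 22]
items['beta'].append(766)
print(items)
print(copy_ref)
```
{'alpha': [2, 7, 6], 'beta': [8, 9, 766]}
{'alpha': [2, 7, 6], 'beta': [8, 9, 766], 'gamma': [42, 22]}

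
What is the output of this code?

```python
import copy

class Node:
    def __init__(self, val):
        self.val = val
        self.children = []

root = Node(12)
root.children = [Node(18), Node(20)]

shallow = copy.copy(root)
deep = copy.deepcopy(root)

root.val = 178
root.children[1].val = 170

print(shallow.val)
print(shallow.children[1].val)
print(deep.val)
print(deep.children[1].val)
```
12
170
12
20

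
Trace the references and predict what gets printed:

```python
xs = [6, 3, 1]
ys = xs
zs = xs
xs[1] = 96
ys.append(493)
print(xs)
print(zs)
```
[6, 96, 1, 493]
[6, 96, 1, 493]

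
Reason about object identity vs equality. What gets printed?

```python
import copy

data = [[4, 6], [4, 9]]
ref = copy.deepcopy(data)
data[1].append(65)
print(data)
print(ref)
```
[[4, 6], [4, 9, 65]]
[[4, 6], [4, 9]]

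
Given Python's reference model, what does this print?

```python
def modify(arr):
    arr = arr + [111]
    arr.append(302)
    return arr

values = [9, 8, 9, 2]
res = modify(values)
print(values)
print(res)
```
[9, 8, 9, 2]
[9, 8, 9, 2, 111, 302]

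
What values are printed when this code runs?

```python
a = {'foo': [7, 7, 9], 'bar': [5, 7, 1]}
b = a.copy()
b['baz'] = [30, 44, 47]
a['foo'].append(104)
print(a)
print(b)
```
{'foo': [7, 7, 9, 104], 'bar': [5, 7, 1]}
{'foo': [7, 7, 9, 104], 'bar': [5, 7, 1], 'baz': [30, 44, 47]}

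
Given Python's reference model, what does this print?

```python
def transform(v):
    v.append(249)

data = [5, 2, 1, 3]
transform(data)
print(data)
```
[5, 2, 1, 3, 249]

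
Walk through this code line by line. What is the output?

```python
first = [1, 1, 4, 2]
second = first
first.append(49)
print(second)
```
[1, 1, 4, 2, 49]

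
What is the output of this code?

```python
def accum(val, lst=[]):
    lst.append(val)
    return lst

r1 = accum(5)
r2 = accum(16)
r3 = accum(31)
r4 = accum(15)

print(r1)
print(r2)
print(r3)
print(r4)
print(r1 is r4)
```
[5, 16, 31, 15]
[5, 16, 31, 15]
[5, 16, 31, 15]
[5, 16, 31, 15]
True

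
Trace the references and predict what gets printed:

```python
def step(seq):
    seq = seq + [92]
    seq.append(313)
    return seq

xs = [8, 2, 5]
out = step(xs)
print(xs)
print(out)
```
[8, 2, 5]
[8, 2, 5, 92, 313]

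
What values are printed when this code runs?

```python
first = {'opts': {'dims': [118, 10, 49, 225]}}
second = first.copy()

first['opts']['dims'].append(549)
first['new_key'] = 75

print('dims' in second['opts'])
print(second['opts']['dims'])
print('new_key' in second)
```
True
[118, 10, 49, 225, 549]
False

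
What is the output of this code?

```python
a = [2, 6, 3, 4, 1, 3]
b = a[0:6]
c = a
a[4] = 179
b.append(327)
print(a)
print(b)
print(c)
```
[2, 6, 3, 4, 179, 3]
[2, 6, 3, 4, 1, 3, 327]
[2, 6, 3, 4, 179, 3]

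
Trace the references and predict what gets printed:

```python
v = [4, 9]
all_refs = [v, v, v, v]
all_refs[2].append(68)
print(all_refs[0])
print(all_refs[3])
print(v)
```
[4, 9, 68]
[4, 9, 68]
[4, 9, 68]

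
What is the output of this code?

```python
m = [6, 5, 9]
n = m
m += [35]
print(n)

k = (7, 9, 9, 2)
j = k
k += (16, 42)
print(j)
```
[6, 5, 9, 35]
(7, 9, 9, 2)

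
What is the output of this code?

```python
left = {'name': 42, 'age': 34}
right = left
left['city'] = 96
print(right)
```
{'name': 42, 'age': 34, 'city': 96}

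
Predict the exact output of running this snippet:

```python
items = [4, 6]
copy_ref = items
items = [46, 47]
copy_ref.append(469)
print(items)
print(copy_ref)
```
[46, 47]
[4, 6, 469]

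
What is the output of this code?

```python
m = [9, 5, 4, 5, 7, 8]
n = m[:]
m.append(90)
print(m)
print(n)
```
[9, 5, 4, 5, 7, 8, 90]
[9, 5, 4, 5, 7, 8]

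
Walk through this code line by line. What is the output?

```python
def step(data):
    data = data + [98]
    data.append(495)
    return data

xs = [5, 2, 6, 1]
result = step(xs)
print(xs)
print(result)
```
[5, 2, 6, 1]
[5, 2, 6, 1, 98, 495]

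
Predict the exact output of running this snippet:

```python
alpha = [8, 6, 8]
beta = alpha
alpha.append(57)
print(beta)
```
[8, 6, 8, 57]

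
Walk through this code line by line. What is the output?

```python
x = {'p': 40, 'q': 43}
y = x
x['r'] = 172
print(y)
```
{'p': 40, 'q': 43, 'r': 172}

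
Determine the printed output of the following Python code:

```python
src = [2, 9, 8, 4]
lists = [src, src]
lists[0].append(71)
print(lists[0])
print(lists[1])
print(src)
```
[2, 9, 8, 4, 71]
[2, 9, 8, 4, 71]
[2, 9, 8, 4, 71]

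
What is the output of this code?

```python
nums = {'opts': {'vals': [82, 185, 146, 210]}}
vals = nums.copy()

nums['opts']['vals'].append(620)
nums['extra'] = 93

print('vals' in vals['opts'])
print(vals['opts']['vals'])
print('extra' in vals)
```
True
[82, 185, 146, 210, 620]
False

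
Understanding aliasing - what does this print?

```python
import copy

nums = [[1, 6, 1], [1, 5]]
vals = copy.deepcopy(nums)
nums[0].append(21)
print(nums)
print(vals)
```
[[1, 6, 1, 21], [1, 5]]
[[1, 6, 1], [1, 5]]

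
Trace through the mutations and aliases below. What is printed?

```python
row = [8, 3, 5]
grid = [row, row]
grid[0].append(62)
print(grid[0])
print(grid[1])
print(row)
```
[8, 3, 5, 62]
[8, 3, 5, 62]
[8, 3, 5, 62]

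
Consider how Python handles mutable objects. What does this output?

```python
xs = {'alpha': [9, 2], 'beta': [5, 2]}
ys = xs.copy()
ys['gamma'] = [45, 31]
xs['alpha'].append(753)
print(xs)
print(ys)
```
{'alpha': [9, 2, 753], 'beta': [5, 2]}
{'alpha': [9, 2, 753], 'beta': [5, 2], 'gamma': [45, 31]}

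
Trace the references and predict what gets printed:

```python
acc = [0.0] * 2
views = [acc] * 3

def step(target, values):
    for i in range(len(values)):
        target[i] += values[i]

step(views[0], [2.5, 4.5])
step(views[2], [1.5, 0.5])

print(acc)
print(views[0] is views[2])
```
[4.0, 5.0]
True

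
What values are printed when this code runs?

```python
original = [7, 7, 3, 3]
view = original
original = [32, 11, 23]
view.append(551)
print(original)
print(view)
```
[32, 11, 23]
[7, 7, 3, 3, 551]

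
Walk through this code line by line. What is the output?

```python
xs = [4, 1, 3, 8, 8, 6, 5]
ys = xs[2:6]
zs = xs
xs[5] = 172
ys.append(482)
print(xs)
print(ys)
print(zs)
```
[4, 1, 3, 8, 8, 172, 5]
[3, 8, 8, 6, 482]
[4, 1, 3, 8, 8, 172, 5]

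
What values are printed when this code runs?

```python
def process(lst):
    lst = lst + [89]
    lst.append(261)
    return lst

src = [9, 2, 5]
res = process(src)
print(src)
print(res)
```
[9, 2, 5]
[9, 2, 5, 89, 261]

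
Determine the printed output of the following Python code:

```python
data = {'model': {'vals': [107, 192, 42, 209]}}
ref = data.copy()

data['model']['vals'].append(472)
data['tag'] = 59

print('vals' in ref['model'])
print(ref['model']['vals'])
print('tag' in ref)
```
True
[107, 192, 42, 209, 472]
False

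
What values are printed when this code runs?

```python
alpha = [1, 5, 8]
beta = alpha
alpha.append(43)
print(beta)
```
[1, 5, 8, 43]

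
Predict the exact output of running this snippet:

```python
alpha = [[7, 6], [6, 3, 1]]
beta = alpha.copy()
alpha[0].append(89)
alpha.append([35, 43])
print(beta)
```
[[7, 6, 89], [6, 3, 1]]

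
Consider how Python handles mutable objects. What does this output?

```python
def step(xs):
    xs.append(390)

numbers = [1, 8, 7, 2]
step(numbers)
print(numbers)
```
[1, 8, 7, 2, 390]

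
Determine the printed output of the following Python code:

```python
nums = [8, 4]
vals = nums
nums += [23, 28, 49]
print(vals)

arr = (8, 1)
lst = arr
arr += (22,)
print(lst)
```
[8, 4, 23, 28, 49]
(8, 1)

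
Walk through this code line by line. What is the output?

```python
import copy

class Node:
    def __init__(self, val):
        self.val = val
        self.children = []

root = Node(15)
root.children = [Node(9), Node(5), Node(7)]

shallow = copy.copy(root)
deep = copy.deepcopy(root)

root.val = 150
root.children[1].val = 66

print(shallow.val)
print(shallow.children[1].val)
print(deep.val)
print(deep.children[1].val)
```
15
66
15
5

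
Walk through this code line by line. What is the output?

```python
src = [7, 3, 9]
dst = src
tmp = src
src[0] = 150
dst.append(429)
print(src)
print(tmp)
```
[150, 3, 9, 429]
[150, 3, 9, 429]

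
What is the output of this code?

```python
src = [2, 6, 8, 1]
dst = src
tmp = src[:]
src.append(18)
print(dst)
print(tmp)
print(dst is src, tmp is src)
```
[2, 6, 8, 1, 18]
[2, 6, 8, 1]
True False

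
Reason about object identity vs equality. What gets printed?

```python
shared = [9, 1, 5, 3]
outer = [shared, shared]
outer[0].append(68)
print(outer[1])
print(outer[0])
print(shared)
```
[9, 1, 5, 3, 68]
[9, 1, 5, 3, 68]
[9, 1, 5, 3, 68]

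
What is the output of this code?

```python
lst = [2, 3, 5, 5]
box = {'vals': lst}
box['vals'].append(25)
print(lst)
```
[2, 3, 5, 5, 25]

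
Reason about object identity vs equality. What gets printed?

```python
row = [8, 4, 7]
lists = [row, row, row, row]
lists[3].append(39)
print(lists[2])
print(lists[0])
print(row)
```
[8, 4, 7, 39]
[8, 4, 7, 39]
[8, 4, 7, 39]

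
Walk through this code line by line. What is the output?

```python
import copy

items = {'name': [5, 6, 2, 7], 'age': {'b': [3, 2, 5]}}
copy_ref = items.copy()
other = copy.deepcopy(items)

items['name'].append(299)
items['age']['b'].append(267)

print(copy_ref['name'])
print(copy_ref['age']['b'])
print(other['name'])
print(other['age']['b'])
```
[5, 6, 2, 7, 299]
[3, 2, 5, 267]
[5, 6, 2, 7]
[3, 2, 5]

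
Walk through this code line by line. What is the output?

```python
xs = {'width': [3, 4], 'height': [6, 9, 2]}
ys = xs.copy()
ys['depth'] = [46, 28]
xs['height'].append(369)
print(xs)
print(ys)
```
{'width': [3, 4], 'height': [6, 9, 2, 369]}
{'width': [3, 4], 'height': [6, 9, 2, 369], 'depth': [46, 28]}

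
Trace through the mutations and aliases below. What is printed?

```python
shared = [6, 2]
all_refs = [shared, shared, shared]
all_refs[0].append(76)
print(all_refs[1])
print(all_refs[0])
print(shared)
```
[6, 2, 76]
[6, 2, 76]
[6, 2, 76]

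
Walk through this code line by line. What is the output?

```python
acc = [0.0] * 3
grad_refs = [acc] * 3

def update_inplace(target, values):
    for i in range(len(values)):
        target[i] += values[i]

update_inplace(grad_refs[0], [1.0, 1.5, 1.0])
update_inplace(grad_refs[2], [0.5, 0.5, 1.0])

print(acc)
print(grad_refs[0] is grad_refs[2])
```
[1.5, 2.0, 2.0]
True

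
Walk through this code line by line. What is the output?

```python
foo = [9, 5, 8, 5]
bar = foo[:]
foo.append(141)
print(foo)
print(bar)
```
[9, 5, 8, 5, 141]
[9, 5, 8, 5]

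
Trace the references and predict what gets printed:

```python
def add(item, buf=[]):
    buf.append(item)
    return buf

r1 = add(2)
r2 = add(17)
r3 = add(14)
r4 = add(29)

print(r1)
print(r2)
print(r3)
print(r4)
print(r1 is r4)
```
[2, 17, 14, 29]
[2, 17, 14, 29]
[2, 17, 14, 29]
[2, 17, 14, 29]
True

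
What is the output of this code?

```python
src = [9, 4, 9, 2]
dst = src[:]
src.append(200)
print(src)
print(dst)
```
[9, 4, 9, 2, 200]
[9, 4, 9, 2]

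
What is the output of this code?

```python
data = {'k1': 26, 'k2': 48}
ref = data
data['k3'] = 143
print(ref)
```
{'k1': 26, 'k2': 48, 'k3': 143}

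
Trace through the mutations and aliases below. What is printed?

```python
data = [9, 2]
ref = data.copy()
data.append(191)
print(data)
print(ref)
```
[9, 2, 191]
[9, 2]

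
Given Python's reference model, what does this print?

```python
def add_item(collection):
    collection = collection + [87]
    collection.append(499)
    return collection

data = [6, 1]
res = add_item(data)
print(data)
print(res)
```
[6, 1]
[6, 1, 87, 499]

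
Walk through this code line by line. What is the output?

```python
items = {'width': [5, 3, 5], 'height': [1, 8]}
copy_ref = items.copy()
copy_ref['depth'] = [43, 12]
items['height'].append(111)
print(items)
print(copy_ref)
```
{'width': [5, 3, 5], 'height': [1, 8, 111]}
{'width': [5, 3, 5], 'height': [1, 8, 111], 'depth': [43, 12]}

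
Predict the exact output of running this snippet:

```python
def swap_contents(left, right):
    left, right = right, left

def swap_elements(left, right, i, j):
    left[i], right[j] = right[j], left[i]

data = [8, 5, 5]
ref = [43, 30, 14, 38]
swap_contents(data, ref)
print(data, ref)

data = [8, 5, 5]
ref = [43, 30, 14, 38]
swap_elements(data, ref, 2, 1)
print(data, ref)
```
[8, 5, 5] [43, 30, 14, 38]
[8, 5, 30] [43, 5, 14, 38]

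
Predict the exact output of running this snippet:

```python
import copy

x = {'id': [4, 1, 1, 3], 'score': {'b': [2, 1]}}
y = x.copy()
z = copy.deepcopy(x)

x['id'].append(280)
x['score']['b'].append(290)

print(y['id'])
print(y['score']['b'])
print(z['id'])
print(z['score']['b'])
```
[4, 1, 1, 3, 280]
[2, 1, 290]
[4, 1, 1, 3]
[2, 1]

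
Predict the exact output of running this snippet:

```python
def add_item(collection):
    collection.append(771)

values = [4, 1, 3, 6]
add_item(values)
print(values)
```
[4, 1, 3, 6, 771]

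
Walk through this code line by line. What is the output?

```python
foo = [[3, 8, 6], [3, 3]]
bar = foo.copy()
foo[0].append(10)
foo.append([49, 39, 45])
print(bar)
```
[[3, 8, 6, 10], [3, 3]]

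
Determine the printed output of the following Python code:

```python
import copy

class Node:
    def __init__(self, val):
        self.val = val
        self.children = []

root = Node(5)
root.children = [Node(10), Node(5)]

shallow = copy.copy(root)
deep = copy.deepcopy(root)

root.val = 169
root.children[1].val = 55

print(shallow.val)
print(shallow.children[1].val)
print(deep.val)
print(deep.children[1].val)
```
5
55
5
5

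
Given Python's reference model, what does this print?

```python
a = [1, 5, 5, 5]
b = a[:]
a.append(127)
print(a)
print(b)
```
[1, 5, 5, 5, 127]
[1, 5, 5, 5]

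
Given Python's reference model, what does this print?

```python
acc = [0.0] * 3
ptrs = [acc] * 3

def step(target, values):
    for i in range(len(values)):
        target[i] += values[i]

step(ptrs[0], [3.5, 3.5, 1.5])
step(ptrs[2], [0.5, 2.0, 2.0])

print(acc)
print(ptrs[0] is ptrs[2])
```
[4.0, 5.5, 3.5]
True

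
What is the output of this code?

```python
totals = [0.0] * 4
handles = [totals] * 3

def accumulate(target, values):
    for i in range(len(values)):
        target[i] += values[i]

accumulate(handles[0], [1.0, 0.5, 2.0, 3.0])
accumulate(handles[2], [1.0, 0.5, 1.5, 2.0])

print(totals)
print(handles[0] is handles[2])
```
[2.0, 1.0, 3.5, 5.0]
True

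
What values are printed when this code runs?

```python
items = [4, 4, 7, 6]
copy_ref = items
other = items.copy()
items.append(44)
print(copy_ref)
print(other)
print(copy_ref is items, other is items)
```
[4, 4, 7, 6, 44]
[4, 4, 7, 6]
True False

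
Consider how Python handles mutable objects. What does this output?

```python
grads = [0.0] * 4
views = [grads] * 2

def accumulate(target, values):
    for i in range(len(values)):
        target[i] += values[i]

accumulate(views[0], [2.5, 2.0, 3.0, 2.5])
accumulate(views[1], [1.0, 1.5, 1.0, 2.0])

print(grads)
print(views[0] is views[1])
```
[3.5, 3.5, 4.0, 4.5]
True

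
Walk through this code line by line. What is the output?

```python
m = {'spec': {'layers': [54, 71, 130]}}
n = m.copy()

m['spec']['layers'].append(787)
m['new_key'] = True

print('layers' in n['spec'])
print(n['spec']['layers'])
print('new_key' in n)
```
True
[54, 71, 130, 787]
False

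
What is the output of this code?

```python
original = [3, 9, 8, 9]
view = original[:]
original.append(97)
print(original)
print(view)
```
[3, 9, 8, 9, 97]
[3, 9, 8, 9]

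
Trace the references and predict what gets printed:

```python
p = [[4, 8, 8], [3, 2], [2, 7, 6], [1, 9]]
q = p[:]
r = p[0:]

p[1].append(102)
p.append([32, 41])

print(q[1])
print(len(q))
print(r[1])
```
[3, 2, 102]
4
[3, 2, 102]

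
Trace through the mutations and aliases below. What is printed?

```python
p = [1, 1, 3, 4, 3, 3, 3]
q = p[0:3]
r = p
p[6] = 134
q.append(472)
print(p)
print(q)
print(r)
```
[1, 1, 3, 4, 3, 3, 134]
[1, 1, 3, 472]
[1, 1, 3, 4, 3, 3, 134]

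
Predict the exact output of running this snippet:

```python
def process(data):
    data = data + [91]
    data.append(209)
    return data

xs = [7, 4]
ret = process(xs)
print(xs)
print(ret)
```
[7, 4]
[7, 4, 91, 209]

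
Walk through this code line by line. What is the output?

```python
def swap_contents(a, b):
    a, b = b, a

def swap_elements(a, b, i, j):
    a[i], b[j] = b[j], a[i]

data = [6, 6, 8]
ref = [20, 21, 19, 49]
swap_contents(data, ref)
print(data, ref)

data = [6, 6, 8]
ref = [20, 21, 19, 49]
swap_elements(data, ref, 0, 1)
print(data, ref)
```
[6, 6, 8] [20, 21, 19, 49]
[21, 6, 8] [20, 6, 19, 49]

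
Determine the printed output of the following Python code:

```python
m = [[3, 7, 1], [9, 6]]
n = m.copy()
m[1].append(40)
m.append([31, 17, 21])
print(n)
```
[[3, 7, 1], [9, 6, 40]]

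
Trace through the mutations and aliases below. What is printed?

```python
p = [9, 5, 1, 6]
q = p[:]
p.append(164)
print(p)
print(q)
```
[9, 5, 1, 6, 164]
[9, 5, 1, 6]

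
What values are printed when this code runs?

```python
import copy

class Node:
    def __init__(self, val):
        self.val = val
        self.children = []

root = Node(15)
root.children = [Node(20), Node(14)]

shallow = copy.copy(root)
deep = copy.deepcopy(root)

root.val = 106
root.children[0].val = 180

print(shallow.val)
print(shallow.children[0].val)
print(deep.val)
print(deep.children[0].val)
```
15
180
15
20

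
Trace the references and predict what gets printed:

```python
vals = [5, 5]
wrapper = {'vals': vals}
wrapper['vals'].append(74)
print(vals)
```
[5, 5, 74]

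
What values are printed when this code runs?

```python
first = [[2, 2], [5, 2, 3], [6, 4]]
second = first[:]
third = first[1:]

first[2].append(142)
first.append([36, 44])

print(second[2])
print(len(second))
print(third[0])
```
[6, 4, 142]
3
[5, 2, 3]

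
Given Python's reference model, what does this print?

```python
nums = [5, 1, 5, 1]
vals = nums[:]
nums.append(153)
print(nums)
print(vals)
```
[5, 1, 5, 1, 153]
[5, 1, 5, 1]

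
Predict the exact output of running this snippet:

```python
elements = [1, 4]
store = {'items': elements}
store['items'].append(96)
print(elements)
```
[1, 4, 96]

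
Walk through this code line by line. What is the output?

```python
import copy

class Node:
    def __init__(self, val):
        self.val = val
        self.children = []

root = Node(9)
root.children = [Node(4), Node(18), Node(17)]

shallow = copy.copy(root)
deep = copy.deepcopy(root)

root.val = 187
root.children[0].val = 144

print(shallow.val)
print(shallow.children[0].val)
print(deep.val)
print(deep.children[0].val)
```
9
144
9
4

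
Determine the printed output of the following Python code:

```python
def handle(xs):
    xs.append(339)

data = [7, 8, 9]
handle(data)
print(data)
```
[7, 8, 9, 339]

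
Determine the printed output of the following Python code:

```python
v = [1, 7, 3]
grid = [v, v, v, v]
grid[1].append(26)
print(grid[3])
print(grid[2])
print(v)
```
[1, 7, 3, 26]
[1, 7, 3, 26]
[1, 7, 3, 26]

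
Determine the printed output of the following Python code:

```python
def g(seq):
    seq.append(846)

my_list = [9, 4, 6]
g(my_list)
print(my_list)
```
[9, 4, 6, 846]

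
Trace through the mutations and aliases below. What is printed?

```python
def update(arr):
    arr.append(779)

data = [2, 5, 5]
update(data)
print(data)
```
[2, 5, 5, 779]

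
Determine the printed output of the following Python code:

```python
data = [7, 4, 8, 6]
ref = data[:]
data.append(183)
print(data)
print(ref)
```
[7, 4, 8, 6, 183]
[7, 4, 8, 6]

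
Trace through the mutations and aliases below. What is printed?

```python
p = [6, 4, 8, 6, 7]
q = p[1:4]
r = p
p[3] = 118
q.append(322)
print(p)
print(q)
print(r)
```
[6, 4, 8, 118, 7]
[4, 8, 6, 322]
[6, 4, 8, 118, 7]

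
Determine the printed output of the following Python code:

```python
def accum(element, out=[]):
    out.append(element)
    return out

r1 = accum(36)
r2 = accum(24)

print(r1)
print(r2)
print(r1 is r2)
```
[36, 24]
[36, 24]
True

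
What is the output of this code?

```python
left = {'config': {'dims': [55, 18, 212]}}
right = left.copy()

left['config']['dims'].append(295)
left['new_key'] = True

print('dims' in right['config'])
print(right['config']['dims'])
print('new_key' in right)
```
True
[55, 18, 212, 295]
False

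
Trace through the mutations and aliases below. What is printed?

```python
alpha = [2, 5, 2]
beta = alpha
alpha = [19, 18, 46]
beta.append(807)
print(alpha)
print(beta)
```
[19, 18, 46]
[2, 5, 2, 807]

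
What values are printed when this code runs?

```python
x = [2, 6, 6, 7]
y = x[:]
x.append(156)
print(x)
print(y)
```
[2, 6, 6, 7, 156]
[2, 6, 6, 7]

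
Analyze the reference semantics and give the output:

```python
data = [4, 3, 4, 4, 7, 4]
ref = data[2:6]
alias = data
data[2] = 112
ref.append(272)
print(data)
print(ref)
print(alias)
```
[4, 3, 112, 4, 7, 4]
[4, 4, 7, 4, 272]
[4, 3, 112, 4, 7, 4]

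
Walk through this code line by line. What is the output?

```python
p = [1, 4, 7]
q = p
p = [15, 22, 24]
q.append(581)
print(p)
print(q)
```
[15, 22, 24]
[1, 4, 7, 581]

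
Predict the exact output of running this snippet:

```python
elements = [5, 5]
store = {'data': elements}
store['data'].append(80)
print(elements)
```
[5, 5, 80]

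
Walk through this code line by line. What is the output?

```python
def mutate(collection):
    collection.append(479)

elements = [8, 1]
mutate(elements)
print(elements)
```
[8, 1, 479]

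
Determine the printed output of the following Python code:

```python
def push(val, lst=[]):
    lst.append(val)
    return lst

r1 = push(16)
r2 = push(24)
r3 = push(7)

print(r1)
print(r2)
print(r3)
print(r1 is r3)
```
[16, 24, 7]
[16, 24, 7]
[16, 24, 7]
True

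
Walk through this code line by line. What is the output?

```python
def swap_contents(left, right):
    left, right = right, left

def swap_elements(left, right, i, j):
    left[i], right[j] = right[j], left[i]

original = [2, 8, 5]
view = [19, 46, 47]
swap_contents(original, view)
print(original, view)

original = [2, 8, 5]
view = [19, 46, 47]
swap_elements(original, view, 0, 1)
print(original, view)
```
[2, 8, 5] [19, 46, 47]
[46, 8, 5] [19, 2, 47]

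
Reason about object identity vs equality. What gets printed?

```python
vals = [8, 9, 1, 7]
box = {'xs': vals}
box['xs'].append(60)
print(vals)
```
[8, 9, 1, 7, 60]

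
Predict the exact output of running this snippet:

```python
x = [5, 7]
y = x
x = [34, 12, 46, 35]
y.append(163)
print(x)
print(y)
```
[34, 12, 46, 35]
[5, 7, 163]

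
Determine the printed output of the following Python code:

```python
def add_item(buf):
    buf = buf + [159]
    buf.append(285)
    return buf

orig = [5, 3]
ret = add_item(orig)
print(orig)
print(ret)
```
[5, 3]
[5, 3, 159, 285]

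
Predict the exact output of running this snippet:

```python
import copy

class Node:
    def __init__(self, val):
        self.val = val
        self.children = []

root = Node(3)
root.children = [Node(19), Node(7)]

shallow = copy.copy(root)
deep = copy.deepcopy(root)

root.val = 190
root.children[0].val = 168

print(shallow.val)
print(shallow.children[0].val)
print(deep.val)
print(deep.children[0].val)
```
3
168
3
19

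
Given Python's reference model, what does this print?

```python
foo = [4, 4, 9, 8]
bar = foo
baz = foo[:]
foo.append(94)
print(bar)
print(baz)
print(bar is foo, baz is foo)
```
[4, 4, 9, 8, 94]
[4, 4, 9, 8]
True False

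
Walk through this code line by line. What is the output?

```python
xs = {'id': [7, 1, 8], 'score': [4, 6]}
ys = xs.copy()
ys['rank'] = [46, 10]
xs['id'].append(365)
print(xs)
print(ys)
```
{'id': [7, 1, 8, 365], 'score': [4, 6]}
{'id': [7, 1, 8, 365], 'score': [4, 6], 'rank': [46, 10]}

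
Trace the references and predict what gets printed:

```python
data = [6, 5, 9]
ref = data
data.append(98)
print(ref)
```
[6, 5, 9, 98]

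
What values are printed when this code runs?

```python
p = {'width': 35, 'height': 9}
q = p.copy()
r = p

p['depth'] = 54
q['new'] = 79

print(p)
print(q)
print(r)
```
{'width': 35, 'height': 9, 'depth': 54}
{'width': 35, 'height': 9, 'new': 79}
{'width': 35, 'height': 9, 'depth': 54}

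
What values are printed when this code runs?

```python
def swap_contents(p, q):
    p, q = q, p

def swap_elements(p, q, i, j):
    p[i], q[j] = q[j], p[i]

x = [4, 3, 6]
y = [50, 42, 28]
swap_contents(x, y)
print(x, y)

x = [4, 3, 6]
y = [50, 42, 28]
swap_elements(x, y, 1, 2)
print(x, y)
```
[4, 3, 6] [50, 42, 28]
[4, 28, 6] [50, 42, 3]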